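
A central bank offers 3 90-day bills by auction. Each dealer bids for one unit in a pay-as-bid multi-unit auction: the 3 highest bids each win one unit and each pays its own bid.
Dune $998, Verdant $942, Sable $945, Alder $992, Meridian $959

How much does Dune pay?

Bids ranked high→low: 998 (Dune), 992 (Alder), 959 (Meridian), 945 (Sable), 942 (Verdant)
Top 3: Dune, Alder, Meridian.
Dune wins → own bid $998.

Dune pays $998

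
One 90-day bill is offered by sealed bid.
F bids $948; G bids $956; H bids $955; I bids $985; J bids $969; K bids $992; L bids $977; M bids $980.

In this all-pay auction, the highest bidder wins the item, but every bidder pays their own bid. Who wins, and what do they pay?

K pays $992

All-pay auction: the highest bidder wins the item, but every bidder pays their own bid.
Bids in order: 992 (K) > 985 (I) > 980 (M) > 977 (L) > 969 (J) > 956 (G) > …
K wins with the top bid; all bids are sunk regardless.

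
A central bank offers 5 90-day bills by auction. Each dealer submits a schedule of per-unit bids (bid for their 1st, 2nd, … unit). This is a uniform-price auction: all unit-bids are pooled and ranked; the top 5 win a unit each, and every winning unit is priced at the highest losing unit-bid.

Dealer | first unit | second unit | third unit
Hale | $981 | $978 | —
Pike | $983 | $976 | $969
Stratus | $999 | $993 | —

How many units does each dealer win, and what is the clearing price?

Pooled unit-bids ranked (top 5): 999 (Stratus-1), 993 (Stratus-2), 983 (Pike-1), 981 (Hale-1), 978 (Hale-2)
First bid not allocated: $976.
Allocation: Hale 2, Pike 1, Stratus 2.

Hale 2, Pike 1, Stratus 2; clearing price $976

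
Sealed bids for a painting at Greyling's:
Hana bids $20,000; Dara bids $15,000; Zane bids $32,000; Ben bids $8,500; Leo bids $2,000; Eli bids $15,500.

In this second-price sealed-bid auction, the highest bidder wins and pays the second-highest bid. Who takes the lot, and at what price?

Second-price sealed-bid auction: the highest bidder wins and pays the second-highest bid.
Bids ranked: 32,000 (Zane) > 20,000 (Hana) > 15,500 (Eli) > 15,000 (Dara) > 8,500 (Ben) > 2,000 (Leo)
Second-price: Zane pays Hana's bid of $20,000.

Zane pays $20,000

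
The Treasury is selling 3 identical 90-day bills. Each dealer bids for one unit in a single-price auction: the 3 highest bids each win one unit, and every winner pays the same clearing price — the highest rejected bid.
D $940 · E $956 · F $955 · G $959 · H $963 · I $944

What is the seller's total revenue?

Total revenue: $2,865

Sorting: 963 (H), 959 (G), 956 (E), 955 (F), 944 (I), …
The 3 highest are H, G, E.
Highest unsuccessful bid: $955 → clearing price.
Total revenue = 3 × $955 = $2,865.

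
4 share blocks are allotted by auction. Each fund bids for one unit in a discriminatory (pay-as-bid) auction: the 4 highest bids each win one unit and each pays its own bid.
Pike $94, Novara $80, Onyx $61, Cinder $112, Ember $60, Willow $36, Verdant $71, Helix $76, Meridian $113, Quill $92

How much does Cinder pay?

Cinder pays $112

Ordering the bids: 113 (Meridian), 112 (Cinder), 94 (Pike), 92 (Quill), 80 (Novara), 76 (Helix), …
The 4 highest are Meridian, Cinder, Pike, Quill.
Cinder wins → own bid $112.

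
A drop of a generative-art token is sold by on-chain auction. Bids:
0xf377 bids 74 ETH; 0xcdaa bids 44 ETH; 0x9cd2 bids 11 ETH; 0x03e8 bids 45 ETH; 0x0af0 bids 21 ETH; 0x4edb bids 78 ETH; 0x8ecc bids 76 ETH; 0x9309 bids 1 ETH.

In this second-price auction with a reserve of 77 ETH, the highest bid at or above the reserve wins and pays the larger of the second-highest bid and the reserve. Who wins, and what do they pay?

Rule: the highest bid at or above the reserve wins and pays the larger of the second-highest bid and the reserve.
Bids ranked: 78 (0x4edb) > 76 (0x8ecc) > 74 (0xf377) > 45 (0x03e8) > 44 (0xcdaa) > 21 (0x0af0) > …
Highest eligible bid: 0x4edb at 78 ETH.
max(second-highest 76 ETH, reserve 77 ETH) = 77 ETH.

0x4edb pays 77 ETH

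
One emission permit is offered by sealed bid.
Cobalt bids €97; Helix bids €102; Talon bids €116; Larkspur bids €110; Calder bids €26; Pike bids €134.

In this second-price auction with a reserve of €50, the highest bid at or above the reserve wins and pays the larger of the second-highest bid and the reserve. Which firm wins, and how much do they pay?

Bids in order: 134 (Pike) > 116 (Talon) > 110 (Larkspur) > 102 (Helix) > 97 (Cobalt) > 26 (Calder)
Pike has the top bid at or above the reserve (€134).
max(second-highest €116, reserve €50) = €116; the reserve does not bind.

Pike pays €116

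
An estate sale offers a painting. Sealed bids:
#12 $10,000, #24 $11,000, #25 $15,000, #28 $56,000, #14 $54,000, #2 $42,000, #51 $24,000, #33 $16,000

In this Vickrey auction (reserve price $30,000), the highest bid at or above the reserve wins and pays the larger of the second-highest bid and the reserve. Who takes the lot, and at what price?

#28 pays $54,000

Bids in order: 56,000 (#28) > 54,000 (#14) > 42,000 (#2) > 24,000 (#51) > 16,000 (#33) > 15,000 (#25) > …
Highest eligible bid: #28 at $56,000.
max(second-highest $54,000, reserve $30,000) = $54,000; the reserve does not bind.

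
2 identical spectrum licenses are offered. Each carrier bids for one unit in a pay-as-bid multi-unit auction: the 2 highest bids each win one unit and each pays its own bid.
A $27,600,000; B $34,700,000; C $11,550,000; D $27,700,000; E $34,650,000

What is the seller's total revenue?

Ordering the bids: 34,700,000 (B), 34,650,000 (E), 27,700,000 (D), 27,600,000 (A), …
Winners (2 units): B, E.
Total revenue = 34,700,000 + 34,650,000 = $69,350,000.

Total revenue: $69,350,000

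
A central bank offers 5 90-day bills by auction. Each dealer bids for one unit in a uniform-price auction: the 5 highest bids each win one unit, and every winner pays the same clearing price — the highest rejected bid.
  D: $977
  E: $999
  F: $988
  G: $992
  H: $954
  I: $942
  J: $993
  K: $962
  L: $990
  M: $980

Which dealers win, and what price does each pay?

Sorting: 999 (E), 993 (J), 992 (G), 990 (L), 988 (F), 980 (M), 977 (D), …
Top 5: E, J, G, L, F.
Clearing price = highest rejected bid = $980.

E, J, G, L, F; each pays $980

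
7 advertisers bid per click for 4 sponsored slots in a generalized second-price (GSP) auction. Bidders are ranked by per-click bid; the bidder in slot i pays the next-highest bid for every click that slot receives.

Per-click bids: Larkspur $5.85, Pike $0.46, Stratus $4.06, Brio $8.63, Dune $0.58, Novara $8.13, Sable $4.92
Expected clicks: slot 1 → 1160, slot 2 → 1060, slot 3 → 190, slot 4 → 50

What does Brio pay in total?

Per-click bids in order: $8.63 (Brio) > $8.13 (Novara) > $5.85 (Larkspur) > $4.92 (Sable) > $4.06 (Stratus) > …
Brio holds slot 1 → pays next bid $8.13 × 1160 clicks = $9430.80.

Brio pays $9430.80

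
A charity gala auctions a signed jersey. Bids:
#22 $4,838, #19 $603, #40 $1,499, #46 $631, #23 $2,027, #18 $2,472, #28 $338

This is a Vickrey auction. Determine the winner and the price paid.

#22 pays $2,472

Sorting bids: 4,838 (#22) > 2,472 (#18) > 2,027 (#23) > 1,499 (#40) > 631 (#46) > 603 (#19) > …
#22 wins with the highest bid; price is set by the runner-up at $2,472.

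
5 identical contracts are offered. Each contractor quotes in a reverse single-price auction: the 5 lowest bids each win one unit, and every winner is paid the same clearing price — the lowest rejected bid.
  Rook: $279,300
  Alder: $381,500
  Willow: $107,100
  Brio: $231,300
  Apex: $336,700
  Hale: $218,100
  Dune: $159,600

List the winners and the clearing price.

Willow, Dune, Hale, Brio, Rook; each is paid $336,700

Sorting: 107,100 (Willow), 159,600 (Dune), 218,100 (Hale), 231,300 (Brio), 279,300 (Rook), 336,700 (Apex), 381,500 (Alder)
Winners (5 units): Willow, Dune, Hale, Brio, Rook.
First losing bid is Apex's $336,700, which sets the uniform price.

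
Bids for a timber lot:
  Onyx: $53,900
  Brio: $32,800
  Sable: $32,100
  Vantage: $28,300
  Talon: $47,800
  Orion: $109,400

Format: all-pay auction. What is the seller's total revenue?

Total revenue: $304,300

Bids ranked: 109,400 (Orion) > 53,900 (Onyx) > 47,800 (Talon) > 32,800 (Brio) > 32,100 (Sable) > 28,300 (Vantage)
Every bidder forfeits their bid regardless of winning.
Revenue = 53,900 + 32,800 + 32,100 + 28,300 + 47,800 + 109,400 = $304,300.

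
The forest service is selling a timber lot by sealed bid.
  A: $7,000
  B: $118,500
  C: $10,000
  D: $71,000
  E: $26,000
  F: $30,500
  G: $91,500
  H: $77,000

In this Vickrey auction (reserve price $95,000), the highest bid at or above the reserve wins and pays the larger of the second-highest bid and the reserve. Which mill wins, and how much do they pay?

B pays $95,000

Sorting bids: 118,500 (B) > 91,500 (G) > 77,000 (H) > 71,000 (D) > 30,500 (F) > 26,000 (E) > …
Highest eligible bid: B at $118,500.
max(second-highest $91,500, reserve $95,000) = $95,000.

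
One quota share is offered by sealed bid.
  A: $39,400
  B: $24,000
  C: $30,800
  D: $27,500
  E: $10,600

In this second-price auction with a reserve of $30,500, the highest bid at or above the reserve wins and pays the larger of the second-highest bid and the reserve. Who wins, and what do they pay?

A pays $30,800

Second-price auction with a reserve of $30,500: the highest bid at or above the reserve wins and pays the larger of the second-highest bid and the reserve.
Bids ranked: 39,400 (A) > 30,800 (C) > 27,500 (D) > 24,000 (B) > 10,600 (E)
Highest eligible bid: A at $39,400.
max(second-highest $30,800, reserve $30,500) = $30,800; the reserve does not bind.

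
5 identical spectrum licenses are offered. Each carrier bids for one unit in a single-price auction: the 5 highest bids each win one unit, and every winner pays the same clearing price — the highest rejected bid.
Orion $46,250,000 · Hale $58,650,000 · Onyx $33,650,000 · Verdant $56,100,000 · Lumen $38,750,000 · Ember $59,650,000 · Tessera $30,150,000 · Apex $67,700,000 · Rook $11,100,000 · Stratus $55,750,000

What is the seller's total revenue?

Total revenue: $231,250,000

Ordering the bids: 67,700,000 (Apex), 59,650,000 (Ember), 58,650,000 (Hale), 56,100,000 (Verdant), 55,750,000 (Stratus), 46,250,000 (Orion), 38,750,000 (Lumen), …
Top 5: Apex, Ember, Hale, Verdant, Stratus.
First losing bid is Orion's $46,250,000, which sets the uniform price.
Total revenue = 5 × $46,250,000 = $231,250,000.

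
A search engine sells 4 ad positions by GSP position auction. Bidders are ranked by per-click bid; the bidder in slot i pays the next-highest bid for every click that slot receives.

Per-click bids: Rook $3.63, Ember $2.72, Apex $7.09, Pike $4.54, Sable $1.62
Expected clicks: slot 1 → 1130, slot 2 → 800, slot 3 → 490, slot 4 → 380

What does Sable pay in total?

Sorting advertisers: $7.09 (Apex) > $4.54 (Pike) > $3.63 (Rook) > $2.72 (Ember) > $1.62 (Sable)
Sable ranks below slot 4 → no slot, pays nothing.

Sable pays $0.00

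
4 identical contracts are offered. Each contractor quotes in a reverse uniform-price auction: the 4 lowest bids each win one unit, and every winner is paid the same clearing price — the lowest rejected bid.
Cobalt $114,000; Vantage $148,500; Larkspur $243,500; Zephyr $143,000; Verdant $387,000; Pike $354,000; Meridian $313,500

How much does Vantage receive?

Sorting: 114,000 (Cobalt), 143,000 (Zephyr), 148,500 (Vantage), 243,500 (Larkspur), 313,500 (Meridian), 354,000 (Pike), …
Lowest 4: Cobalt, Zephyr, Vantage, Larkspur.
Clearing price = lowest rejected bid = $313,500.
Vantage wins → is paid $313,500.

Vantage is paid $313,500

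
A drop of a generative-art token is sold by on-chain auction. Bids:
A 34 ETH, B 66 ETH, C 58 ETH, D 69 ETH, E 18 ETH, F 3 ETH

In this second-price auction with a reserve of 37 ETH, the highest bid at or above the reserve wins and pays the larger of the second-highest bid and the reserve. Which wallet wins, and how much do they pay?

D pays 66 ETH

Rule: the highest bid at or above the reserve wins and pays the larger of the second-highest bid and the reserve.
Bids ranked: 69 (D) > 66 (B) > 58 (C) > 34 (A) > 18 (E) > 3 (F)
Highest eligible bid: D at 69 ETH.
max(second-highest 66 ETH, reserve 37 ETH) = 66 ETH; the reserve does not bind.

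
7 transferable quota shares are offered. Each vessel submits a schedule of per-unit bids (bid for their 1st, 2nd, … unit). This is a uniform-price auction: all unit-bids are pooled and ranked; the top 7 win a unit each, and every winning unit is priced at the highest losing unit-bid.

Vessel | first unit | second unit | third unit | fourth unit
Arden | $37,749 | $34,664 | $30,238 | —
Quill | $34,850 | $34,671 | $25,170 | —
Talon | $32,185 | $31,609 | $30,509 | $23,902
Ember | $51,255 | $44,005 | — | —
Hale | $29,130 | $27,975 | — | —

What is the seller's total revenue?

Pooled unit-bids ranked (top 7): 51,255 (Ember-1), 44,005 (Ember-2), 37,749 (Arden-1), 34,850 (Quill-1), 34,671 (Quill-2), 34,664 (Arden-2), 32,185 (Talon-1)
The (k+1)-th unit-bid is $31,609.
Allocation: Arden 2, Ember 2, Quill 2, Talon 1. Every unit priced at $31,609.
Revenue = 7 × 31,609 = $221,263.

Total revenue: $221,263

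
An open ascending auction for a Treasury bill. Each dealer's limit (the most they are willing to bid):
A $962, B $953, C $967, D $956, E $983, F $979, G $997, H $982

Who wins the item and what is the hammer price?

Limits in order: 997 (G) > 983 (E) > 982 (H) > 979 (F) > 967 (C) > 962 (A) > …
E is the last rival to drop out, at $983; G remains and wins at that price.

G wins at $983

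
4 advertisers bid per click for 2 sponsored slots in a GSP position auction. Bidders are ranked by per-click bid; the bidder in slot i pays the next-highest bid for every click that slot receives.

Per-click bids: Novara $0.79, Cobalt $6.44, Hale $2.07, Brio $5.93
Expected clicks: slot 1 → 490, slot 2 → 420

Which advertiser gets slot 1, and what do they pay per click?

Cobalt; $5.93 per click

Ranked by bid: $6.44 (Cobalt) > $5.93 (Brio) > $2.07 (Hale) > …
Slot 1 goes to the first-ranked bidder, Cobalt, who pays the next bid down: $5.93/click.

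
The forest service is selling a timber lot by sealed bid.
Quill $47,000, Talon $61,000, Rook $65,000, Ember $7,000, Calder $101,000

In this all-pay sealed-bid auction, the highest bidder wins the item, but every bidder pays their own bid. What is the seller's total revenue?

All-pay sealed-bid auction: the highest bidder wins the item, but every bidder pays their own bid.
Sorting bids: 101,000 (Calder) > 65,000 (Rook) > 61,000 (Talon) > 47,000 (Quill) > 7,000 (Ember)
Every bidder forfeits their bid regardless of winning.
Revenue = 47,000 + 61,000 + 65,000 + 7,000 + 101,000 = $281,000.

Total revenue: $281,000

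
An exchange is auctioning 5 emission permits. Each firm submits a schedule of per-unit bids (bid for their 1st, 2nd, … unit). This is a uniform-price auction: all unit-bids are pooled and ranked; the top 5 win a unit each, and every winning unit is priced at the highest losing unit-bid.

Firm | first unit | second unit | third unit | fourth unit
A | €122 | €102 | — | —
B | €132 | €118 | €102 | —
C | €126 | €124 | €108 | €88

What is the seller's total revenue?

Total revenue: €540

All unit-bids, highest first — top 5: 132 (B-1), 126 (C-1), 124 (C-2), 122 (A-1), 118 (B-2)
The (k+1)-th unit-bid is €108.
Allocation: A 1, B 2, C 2. Every unit priced at €108.
Revenue = 5 × 108 = €540.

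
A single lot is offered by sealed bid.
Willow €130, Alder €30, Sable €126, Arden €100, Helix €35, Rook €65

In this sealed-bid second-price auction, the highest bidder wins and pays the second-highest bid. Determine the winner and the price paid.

Sorting bids: 130 (Willow) > 126 (Sable) > 100 (Arden) > 65 (Rook) > 35 (Helix) > 30 (Alder)
Willow is highest; pays the second-highest bid, €126.

Willow pays €126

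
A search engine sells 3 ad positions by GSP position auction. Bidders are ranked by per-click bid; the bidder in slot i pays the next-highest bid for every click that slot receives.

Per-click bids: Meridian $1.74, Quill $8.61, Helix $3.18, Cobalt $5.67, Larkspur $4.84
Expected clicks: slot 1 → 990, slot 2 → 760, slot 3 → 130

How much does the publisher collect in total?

Total revenue: $9705.10

Per-click bids in order: $8.61 (Quill) > $5.67 (Cobalt) > $4.84 (Larkspur) > $3.18 (Helix) > …
Slot 1: Quill pays $5.67 × 990 = $5613.30
Slot 2: Cobalt pays $4.84 × 760 = $3678.40
Slot 3: Larkspur pays $3.18 × 130 = $413.40
Total = $9705.10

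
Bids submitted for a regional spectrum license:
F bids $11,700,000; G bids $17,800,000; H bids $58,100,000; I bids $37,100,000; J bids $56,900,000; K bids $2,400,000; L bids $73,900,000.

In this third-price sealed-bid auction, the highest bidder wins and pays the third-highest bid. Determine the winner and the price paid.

Bids in order: 73,900,000 (L) > 58,100,000 (H) > 56,900,000 (J) > 37,100,000 (I) > 17,800,000 (G) > 11,700,000 (F) > …
L wins; payment is bid #3 in the ranking = $56,900,000.

L pays $56,900,000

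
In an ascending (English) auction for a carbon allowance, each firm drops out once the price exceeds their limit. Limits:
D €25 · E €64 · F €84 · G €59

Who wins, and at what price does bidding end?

F wins at €64

Rule: the price rises until one bidder remains; the winner pays the price at which the last rival dropped out.
Limits in order: 84 (F) > 64 (E) > 59 (G) > 25 (D)
Bidding ends when E exits at €64; F takes it.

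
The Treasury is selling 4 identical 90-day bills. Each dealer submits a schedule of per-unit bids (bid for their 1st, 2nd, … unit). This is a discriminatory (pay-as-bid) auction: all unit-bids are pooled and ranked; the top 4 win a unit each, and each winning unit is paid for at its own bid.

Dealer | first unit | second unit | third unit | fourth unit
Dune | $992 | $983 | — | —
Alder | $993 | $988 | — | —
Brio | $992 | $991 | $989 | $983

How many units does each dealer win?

Alder 1, Brio 2, Dune 1

Pooled unit-bids ranked (top 4): 993 (Alder-1), 992 (Dune-1), 992 (Brio-1), 991 (Brio-2)
Next rejected bid: $989 (not a price — pay-as-bid).
Allocation: Alder 1, Brio 2, Dune 1.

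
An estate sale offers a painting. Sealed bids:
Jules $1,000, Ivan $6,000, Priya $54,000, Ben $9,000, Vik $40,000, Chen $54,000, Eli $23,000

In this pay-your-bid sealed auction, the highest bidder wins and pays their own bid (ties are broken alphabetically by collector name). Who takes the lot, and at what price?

Rule: the highest bidder wins and pays their own bid.
Bids in order: 54,000 (Chen) > 54,000 (Priya) > 40,000 (Vik) > 23,000 (Eli) > 9,000 (Ben) > 6,000 (Ivan) > …
Chen and Priya tie at $54,000; tie-break gives it to Chen.
Chen has the highest bid and pays exactly that: $54,000.

Chen pays $54,000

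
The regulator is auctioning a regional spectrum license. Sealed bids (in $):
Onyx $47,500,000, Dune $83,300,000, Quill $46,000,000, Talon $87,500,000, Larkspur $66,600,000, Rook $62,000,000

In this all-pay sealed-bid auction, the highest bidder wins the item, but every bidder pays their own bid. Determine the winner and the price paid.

Sorting bids: 87,500,000 (Talon) > 83,300,000 (Dune) > 66,600,000 (Larkspur) > 62,000,000 (Rook) > 47,500,000 (Onyx) > 46,000,000 (Quill)
Talon wins with the top bid; all bids are sunk regardless.

Talon pays $87,500,000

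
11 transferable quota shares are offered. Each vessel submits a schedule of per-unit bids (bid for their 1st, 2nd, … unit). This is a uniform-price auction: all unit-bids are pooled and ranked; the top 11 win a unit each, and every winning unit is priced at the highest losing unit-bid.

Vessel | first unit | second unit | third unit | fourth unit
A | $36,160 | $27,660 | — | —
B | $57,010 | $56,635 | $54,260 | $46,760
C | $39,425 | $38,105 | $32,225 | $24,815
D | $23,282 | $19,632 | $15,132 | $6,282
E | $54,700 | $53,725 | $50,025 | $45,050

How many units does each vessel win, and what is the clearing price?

A 1, B 4, C 2, E 4; clearing price $32,225

Pooled unit-bids ranked (top 11): 57,010 (B-1), 56,635 (B-2), 54,700 (E-1), 54,260 (B-3), 53,725 (E-2), 50,025 (E-3), 46,760 (B-4), 45,050 (E-4), 39,425 (C-1), 38,105 (C-2), 36,160 (A-1)
First bid not allocated: $32,225.
Allocation: A 1, B 4, C 2, E 4.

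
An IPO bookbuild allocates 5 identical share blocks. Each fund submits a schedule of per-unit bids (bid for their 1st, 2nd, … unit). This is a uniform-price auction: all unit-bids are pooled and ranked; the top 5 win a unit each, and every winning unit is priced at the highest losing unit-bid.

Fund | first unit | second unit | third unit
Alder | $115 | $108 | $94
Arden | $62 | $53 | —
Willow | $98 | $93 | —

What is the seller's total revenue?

Total revenue: $310

All unit-bids, highest first — top 5: 115 (Alder-1), 108 (Alder-2), 98 (Willow-1), 94 (Alder-3), 93 (Willow-2)
Highest rejected unit-bid = $62.
Allocation: Alder 3, Willow 2. Every unit priced at $62.
Revenue = 5 × 62 = $310.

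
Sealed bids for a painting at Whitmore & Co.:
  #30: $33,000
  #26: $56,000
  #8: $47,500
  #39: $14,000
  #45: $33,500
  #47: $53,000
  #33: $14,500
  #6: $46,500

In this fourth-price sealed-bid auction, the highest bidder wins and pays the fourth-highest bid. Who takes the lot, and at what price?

Bids ranked: 56,000 (#26) > 53,000 (#47) > 47,500 (#8) > 46,500 (#6) > 33,500 (#45) > 33,000 (#30) > …
#26 wins; payment is bid #4 in the ranking = $46,500.

#26 pays $46,500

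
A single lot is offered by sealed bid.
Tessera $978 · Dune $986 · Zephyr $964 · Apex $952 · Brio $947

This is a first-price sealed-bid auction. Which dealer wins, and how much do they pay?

Sorting bids: 986 (Dune) > 978 (Tessera) > 964 (Zephyr) > 952 (Apex) > 947 (Brio)
Dune is highest → pays own bid, $986.

Dune pays $986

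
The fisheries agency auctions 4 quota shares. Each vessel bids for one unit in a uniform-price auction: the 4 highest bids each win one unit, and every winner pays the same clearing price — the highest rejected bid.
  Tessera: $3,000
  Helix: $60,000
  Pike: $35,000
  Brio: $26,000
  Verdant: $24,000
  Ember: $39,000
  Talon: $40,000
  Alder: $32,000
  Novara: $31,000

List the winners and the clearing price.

Helix, Talon, Ember, Pike; each pays $32,000

Sorting: 60,000 (Helix), 40,000 (Talon), 39,000 (Ember), 35,000 (Pike), 32,000 (Alder), 31,000 (Novara), …
The 4 highest are Helix, Talon, Ember, Pike.
Clearing price = highest rejected bid = $32,000.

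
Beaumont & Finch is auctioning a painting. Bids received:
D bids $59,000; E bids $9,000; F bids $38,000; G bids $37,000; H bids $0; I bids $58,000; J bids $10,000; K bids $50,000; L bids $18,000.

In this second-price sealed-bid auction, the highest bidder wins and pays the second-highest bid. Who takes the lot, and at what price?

Second-price sealed-bid auction: the highest bidder wins and pays the second-highest bid.
Bids ranked: 59,000 (D) > 58,000 (I) > 50,000 (K) > 38,000 (F) > 37,000 (G) > 18,000 (L) > …
Second-price: D pays I's bid of $58,000.

D pays $58,000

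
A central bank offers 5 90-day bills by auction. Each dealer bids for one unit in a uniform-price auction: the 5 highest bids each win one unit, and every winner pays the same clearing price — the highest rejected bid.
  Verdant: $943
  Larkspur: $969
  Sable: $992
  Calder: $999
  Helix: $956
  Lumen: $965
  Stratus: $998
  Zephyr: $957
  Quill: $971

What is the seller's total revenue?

Bids ranked high→low: 999 (Calder), 998 (Stratus), 992 (Sable), 971 (Quill), 969 (Larkspur), 965 (Lumen), 957 (Zephyr), …
The 5 highest are Calder, Stratus, Sable, Quill, Larkspur.
Clearing price = highest rejected bid = $965.
Total revenue = 5 × $965 = $4,825.

Total revenue: $4,825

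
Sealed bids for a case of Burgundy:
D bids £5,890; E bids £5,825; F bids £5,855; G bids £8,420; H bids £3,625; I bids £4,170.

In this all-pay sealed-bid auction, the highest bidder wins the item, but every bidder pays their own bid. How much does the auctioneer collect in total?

Total revenue: £33,785

All-pay sealed-bid auction: the highest bidder wins the item, but every bidder pays their own bid.
Bids in order: 8,420 (G) > 5,890 (D) > 5,855 (F) > 5,825 (E) > 4,170 (I) > 3,625 (H)
G wins with the top bid; all bids are sunk regardless.
Every bidder forfeits their bid regardless of winning.
Revenue = 5,890 + 5,825 + 5,855 + 8,420 + 3,625 + 4,170 = £33,785.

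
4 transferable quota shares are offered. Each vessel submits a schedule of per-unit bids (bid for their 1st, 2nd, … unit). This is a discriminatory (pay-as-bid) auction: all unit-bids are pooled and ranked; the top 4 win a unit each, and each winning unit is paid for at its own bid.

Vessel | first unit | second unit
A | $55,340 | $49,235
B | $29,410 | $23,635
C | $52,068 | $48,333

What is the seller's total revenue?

Total revenue: $204,976

Merging the schedules and taking the best 4: 55,340 (A-1), 52,068 (C-1), 49,235 (A-2), 48,333 (C-2)
Next rejected bid: $29,410 (not a price — pay-as-bid).
Each winning unit pays its own bid.
Revenue = 55,340 + 52,068 + 49,235 + 48,333 = $204,976.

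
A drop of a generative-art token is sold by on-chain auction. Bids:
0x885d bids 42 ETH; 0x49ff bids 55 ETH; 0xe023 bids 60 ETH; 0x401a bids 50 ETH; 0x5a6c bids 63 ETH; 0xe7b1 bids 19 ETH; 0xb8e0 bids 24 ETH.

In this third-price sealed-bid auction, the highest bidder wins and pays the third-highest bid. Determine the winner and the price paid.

Rule: the highest bidder wins and pays the third-highest bid.
Bids in order: 63 (0x5a6c) > 60 (0xe023) > 55 (0x49ff) > 50 (0x401a) > 42 (0x885d) > 24 (0xb8e0) > …
0x5a6c is highest; pays the third-highest bid, 55 ETH.

0x5a6c pays 55 ETH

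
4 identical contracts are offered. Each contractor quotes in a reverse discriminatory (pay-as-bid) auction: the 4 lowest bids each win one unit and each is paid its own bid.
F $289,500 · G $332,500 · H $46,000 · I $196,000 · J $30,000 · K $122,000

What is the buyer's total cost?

Total cost: $394,000

Bids ranked low→high: 30,000 (J), 46,000 (H), 122,000 (K), 196,000 (I), 289,500 (F), 332,500 (G)
Winners (4 units): J, H, K, I.
Total cost = 30,000 + 46,000 + 122,000 + 196,000 = $394,000.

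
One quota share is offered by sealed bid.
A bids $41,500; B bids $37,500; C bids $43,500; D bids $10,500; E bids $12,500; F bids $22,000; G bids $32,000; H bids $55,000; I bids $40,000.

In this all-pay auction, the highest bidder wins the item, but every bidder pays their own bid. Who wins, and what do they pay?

Sorting bids: 55,000 (H) > 43,500 (C) > 41,500 (A) > 40,000 (I) > 37,500 (B) > 32,000 (G) > …
H is highest and takes the item; every bidder forfeits their bid.

H pays $55,000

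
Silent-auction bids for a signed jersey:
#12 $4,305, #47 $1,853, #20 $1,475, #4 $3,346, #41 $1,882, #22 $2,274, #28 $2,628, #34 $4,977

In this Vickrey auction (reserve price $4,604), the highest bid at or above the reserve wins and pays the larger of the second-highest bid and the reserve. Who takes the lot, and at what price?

#34 pays $4,604

Vickrey auction (reserve price $4,604): the highest bid at or above the reserve wins and pays the larger of the second-highest bid and the reserve.
Bids in order: 4,977 (#34) > 4,305 (#12) > 3,346 (#4) > 2,628 (#28) > 2,274 (#22) > 1,882 (#41) > …
Highest eligible bid: #34 at $4,977.
Second-highest bid $4,305 is below the reserve $4,604, so the reserve binds → payment $4,604.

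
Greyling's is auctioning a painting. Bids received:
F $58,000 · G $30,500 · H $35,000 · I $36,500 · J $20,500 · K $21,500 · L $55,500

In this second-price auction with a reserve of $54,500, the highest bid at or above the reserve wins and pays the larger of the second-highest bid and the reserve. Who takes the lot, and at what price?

F pays $55,500

Rule: the highest bid at or above the reserve wins and pays the larger of the second-highest bid and the reserve.
Bids ranked: 58,000 (F) > 55,500 (L) > 36,500 (I) > 35,000 (H) > 30,500 (G) > 21,500 (K) > …
F has the top bid at or above the reserve ($58,000).
max(second-highest $55,500, reserve $54,500) = $55,500; the reserve does not bind.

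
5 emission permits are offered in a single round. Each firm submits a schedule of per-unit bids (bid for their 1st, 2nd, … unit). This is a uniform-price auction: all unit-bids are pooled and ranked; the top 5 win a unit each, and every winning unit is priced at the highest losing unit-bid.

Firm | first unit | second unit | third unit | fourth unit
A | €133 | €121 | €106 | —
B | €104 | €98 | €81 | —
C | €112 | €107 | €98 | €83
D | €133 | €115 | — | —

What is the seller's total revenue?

Pooled unit-bids ranked (top 5): 133 (A-1), 133 (D-1), 121 (A-2), 115 (D-2), 112 (C-1)
The (k+1)-th unit-bid is €107.
Allocation: A 2, C 1, D 2. Every unit priced at €107.
Revenue = 5 × 107 = €535.

Total revenue: €535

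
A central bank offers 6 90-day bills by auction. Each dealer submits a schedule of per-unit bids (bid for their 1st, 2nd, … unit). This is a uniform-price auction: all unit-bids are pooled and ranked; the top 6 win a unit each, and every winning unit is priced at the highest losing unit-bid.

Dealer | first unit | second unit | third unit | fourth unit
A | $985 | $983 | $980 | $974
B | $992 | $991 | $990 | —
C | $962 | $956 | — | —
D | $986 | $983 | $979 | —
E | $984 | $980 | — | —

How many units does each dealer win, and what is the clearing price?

A 1, B 3, D 1, E 1; clearing price $983

Pooled unit-bids ranked (top 6): 992 (B-1), 991 (B-2), 990 (B-3), 986 (D-1), 985 (A-1), 984 (E-1)
Highest rejected unit-bid = $983.
Allocation: A 1, B 3, D 1, E 1.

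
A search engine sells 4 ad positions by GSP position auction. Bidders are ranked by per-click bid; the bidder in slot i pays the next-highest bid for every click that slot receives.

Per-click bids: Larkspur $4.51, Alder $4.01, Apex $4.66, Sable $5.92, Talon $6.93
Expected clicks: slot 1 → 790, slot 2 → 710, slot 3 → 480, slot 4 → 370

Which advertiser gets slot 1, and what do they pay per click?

Sorting advertisers: $6.93 (Talon) > $5.92 (Sable) > $4.66 (Apex) > $4.51 (Larkspur) > $4.01 (Alder)
Slot 1 goes to the first-ranked bidder, Talon, who pays the next bid down: $5.92/click.

Talon; $5.92 per click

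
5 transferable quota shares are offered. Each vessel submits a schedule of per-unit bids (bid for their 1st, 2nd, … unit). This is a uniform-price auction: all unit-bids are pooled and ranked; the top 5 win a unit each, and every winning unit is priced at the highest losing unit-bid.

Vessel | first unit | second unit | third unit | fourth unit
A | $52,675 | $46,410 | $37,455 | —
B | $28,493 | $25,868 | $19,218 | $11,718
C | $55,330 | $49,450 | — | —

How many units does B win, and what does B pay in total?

B: 0 units, pays $0

All unit-bids, highest first — top 5: 55,330 (C-1), 52,675 (A-1), 49,450 (C-2), 46,410 (A-2), 37,455 (A-3)
First bid not allocated: $28,493.
B wins 0 unit(s) at $28,493 each.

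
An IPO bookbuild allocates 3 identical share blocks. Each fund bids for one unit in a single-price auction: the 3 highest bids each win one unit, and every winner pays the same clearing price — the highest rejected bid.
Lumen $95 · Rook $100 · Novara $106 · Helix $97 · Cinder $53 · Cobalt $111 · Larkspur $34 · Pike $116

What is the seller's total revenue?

Total revenue: $300

Sorting: 116 (Pike), 111 (Cobalt), 106 (Novara), 100 (Rook), 97 (Helix), …
Top 3: Pike, Cobalt, Novara.
Highest unsuccessful bid: $100 → clearing price.
Total revenue = 3 × $100 = $300.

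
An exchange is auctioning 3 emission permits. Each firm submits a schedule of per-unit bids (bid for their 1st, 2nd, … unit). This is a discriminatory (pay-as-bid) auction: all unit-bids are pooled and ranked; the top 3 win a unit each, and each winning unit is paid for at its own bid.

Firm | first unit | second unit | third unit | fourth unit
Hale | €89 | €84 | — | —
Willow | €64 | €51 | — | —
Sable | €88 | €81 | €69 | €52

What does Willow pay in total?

All unit-bids, highest first — top 3: 89 (Hale-1), 88 (Sable-1), 84 (Hale-2)
Next rejected bid: €81 (not a price — pay-as-bid).
Willow wins no units.

Willow pays €0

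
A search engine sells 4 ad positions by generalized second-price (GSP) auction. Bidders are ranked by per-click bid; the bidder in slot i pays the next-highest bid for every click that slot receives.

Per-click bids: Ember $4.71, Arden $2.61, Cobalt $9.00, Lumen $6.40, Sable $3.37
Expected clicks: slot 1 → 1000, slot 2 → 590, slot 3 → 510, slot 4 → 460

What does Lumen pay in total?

Lumen pays $2778.90

Per-click bids in order: $9.00 (Cobalt) > $6.40 (Lumen) > $4.71 (Ember) > $3.37 (Sable) > $2.61 (Arden)
Lumen holds slot 2 → pays next bid $4.71 × 590 clicks = $2778.90.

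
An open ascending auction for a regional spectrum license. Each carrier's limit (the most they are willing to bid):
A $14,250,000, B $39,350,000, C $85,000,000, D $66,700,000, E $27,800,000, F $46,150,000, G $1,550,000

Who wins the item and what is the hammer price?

C wins at $66,700,000

Limits in order: 85,000,000 (C) > 66,700,000 (D) > 46,150,000 (F) > 39,350,000 (B) > 27,800,000 (E) > 14,250,000 (A) > …
D is the last rival to drop out, at $66,700,000; C remains and wins at that price.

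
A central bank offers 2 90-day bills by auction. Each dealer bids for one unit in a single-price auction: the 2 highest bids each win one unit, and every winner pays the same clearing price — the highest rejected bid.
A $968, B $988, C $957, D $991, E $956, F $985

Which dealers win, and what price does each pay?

D, B; each pays $985

Bids ranked high→low: 991 (D), 988 (B), 985 (F), 968 (A), …
Winners (2 units): D, B.
Clearing price = highest rejected bid = $985.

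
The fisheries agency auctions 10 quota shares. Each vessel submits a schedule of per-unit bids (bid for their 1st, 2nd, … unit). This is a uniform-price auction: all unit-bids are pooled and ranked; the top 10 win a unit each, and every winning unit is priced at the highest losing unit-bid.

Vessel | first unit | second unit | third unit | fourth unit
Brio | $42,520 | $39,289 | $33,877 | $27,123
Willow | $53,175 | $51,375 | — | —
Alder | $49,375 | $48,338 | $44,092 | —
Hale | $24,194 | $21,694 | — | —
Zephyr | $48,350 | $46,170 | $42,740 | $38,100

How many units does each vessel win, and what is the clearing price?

Pooled unit-bids ranked (top 10): 53,175 (Willow-1), 51,375 (Willow-2), 49,375 (Alder-1), 48,350 (Zephyr-1), 48,338 (Alder-2), 46,170 (Zephyr-2), 44,092 (Alder-3), 42,740 (Zephyr-3), 42,520 (Brio-1), 39,289 (Brio-2)
The (k+1)-th unit-bid is $38,100.
Allocation: Alder 3, Brio 2, Willow 2, Zephyr 3.

Alder 3, Brio 2, Willow 2, Zephyr 3; clearing price $38,100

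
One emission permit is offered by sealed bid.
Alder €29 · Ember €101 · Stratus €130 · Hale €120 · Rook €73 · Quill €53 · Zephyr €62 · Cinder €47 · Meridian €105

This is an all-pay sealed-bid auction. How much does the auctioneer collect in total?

Rule: the highest bidder wins the item, but every bidder pays their own bid.
Bids in order: 130 (Stratus) > 120 (Hale) > 105 (Meridian) > 101 (Ember) > 73 (Rook) > 62 (Zephyr) > …
Every bidder forfeits their bid regardless of winning.
Revenue = 29 + 101 + 130 + 120 + 73 + 53 + 62 + 47 + 105 = €720.

Total revenue: €720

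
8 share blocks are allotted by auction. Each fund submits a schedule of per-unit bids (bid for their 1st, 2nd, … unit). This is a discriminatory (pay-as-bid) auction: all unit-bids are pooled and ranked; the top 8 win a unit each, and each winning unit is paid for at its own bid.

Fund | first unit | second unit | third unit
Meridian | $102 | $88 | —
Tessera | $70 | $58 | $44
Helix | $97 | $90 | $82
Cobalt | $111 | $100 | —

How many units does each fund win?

Pooled unit-bids ranked (top 8): 111 (Cobalt-1), 102 (Meridian-1), 100 (Cobalt-2), 97 (Helix-1), 90 (Helix-2), 88 (Meridian-2), 82 (Helix-3), 70 (Tessera-1)
Next rejected bid: $58 (not a price — pay-as-bid).
Allocation: Cobalt 2, Helix 3, Meridian 2, Tessera 1.

Cobalt 2, Helix 3, Meridian 2, Tessera 1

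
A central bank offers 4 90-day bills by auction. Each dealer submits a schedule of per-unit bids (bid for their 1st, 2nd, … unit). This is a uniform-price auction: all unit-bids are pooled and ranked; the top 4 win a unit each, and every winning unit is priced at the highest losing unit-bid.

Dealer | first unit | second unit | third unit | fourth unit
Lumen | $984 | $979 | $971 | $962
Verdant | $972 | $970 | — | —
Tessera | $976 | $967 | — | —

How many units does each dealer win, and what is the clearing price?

Lumen 2, Tessera 1, Verdant 1; clearing price $971

Merging the schedules and taking the best 4: 984 (Lumen-1), 979 (Lumen-2), 976 (Tessera-1), 972 (Verdant-1)
The (k+1)-th unit-bid is $971.
Allocation: Lumen 2, Tessera 1, Verdant 1.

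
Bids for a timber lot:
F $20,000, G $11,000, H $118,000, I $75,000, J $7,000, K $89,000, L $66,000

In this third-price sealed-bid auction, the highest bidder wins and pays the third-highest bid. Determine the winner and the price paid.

H pays $75,000

Third-price sealed-bid auction: the highest bidder wins and pays the third-highest bid.
Sorting bids: 118,000 (H) > 89,000 (K) > 75,000 (I) > 66,000 (L) > 20,000 (F) > 11,000 (G) > …
H is highest; pays the third-highest bid, $75,000.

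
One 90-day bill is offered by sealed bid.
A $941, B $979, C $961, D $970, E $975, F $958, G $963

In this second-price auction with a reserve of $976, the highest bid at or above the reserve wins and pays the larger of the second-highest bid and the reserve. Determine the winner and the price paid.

B pays $976

Sorting bids: 979 (B) > 975 (E) > 970 (D) > 963 (G) > 961 (C) > 958 (F) > …
Highest eligible bid: B at $979.
max(second-highest $975, reserve $976) = $976.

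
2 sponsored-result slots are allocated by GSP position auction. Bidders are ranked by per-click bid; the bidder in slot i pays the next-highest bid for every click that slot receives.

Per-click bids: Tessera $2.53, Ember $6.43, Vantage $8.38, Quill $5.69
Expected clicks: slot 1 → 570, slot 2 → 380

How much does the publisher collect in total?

Per-click bids in order: $8.38 (Vantage) > $6.43 (Ember) > $5.69 (Quill) > …
Slot 1: Vantage pays $6.43 × 570 = $3665.10
Slot 2: Ember pays $5.69 × 380 = $2162.20
Total = $5827.30

Total revenue: $5827.30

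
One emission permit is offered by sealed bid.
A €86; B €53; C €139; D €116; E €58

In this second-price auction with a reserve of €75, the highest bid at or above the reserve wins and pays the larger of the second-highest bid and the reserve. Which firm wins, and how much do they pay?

Sorting bids: 139 (C) > 116 (D) > 86 (A) > 58 (E) > 53 (B)
Highest eligible bid: C at €139.
max(second-highest €116, reserve €75) = €116; the reserve does not bind.

C pays €116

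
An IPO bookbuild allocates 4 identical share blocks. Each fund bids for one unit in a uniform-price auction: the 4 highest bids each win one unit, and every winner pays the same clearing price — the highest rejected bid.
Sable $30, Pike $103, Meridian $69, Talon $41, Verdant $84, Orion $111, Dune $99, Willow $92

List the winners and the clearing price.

Bids ranked high→low: 111 (Orion), 103 (Pike), 99 (Dune), 92 (Willow), 84 (Verdant), 69 (Meridian), …
Top 4: Orion, Pike, Dune, Willow.
Clearing price = highest rejected bid = $84.

Orion, Pike, Dune, Willow; each pays $84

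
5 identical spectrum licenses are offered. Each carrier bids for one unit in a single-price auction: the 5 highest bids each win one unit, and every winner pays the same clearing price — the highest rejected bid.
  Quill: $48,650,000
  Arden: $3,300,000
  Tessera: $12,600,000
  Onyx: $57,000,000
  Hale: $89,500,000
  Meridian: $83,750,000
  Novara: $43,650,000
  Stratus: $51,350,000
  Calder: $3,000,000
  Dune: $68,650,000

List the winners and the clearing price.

Hale, Meridian, Dune, Onyx, Stratus; each pays $48,650,000

Ordering the bids: 89,500,000 (Hale), 83,750,000 (Meridian), 68,650,000 (Dune), 57,000,000 (Onyx), 51,350,000 (Stratus), 48,650,000 (Quill), 43,650,000 (Novara), …
Winners (5 units): Hale, Meridian, Dune, Onyx, Stratus.
First losing bid is Quill's $48,650,000, which sets the uniform price.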